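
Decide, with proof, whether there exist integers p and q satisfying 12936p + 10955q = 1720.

There are no such integers.

Both 12936 and 10955 are divisible by gcd(12936, 10955) = 7, hence so is any combination 12936p + 10955q.
However 1720 leaves remainder 5 on division by 7.
Hence no integers p, q satisfy the equation.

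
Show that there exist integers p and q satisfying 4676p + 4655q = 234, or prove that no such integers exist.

There are no such integers.

Any value of 4676p + 4655q is a multiple of gcd(4676, 4655) = 7.
But 234 is not a multiple of 7 (it leaves remainder 3).
Hence no integers p, q satisfy the equation.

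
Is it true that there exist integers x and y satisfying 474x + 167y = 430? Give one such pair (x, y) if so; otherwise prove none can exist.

474 and 167 are coprime, so 474x + 167y ranges over all of ℤ.
Run the Euclidean algorithm on 474 and 167: 474 = 2·167 + 140, 167 = 1·140 + 27, 140 = 5·27 + 5, 27 = 5·5 + 2, 5 = 2·2 + 1, 2 = 2·1 + 0.
Working back up the chain: 1 = 5 − 2·2 = 5 − 2·(27 − 5·5) = −2·27 + 11·5 = −2·27 + 11·(140 − 5·27) = 11·140 − 57·27 = 11·140 − 57·(167 − 1·140) = −57·167 + 68·140 = −57·167 + 68·(474 − 2·167) = 68·474 − 193·167. So 474·68 + 167·(-193) = 1.
Scaling by 430 gives the particular solution (x, y) = (29240, -82990).
Shifting by a multiple of (167, −474) keeps it a solution: x = 29240 − 175·167 = 15, y = -82990 + 175·474 = -40.
Check: 474·15 + 167·(-40) = 7110 − 6680 = 430. ✓

x = 15, y = -40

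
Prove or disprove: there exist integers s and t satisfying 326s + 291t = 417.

s = 120, t = -133

326 and 291 are coprime, so 326s + 291t ranges over all of ℤ.
Euclidean algorithm: 326 = 1·291 + 35, 291 = 8·35 + 11, 35 = 3·11 + 2, 11 = 5·2 + 1, 2 = 2·1 + 0.
Unwinding: 1 = 11 − 5·2 = 11 − 5·(35 − 3·11) = −5·35 + 16·11 = −5·35 + 16·(291 − 8·35) = 16·291 − 133·35 = 16·291 − 133·(326 − 1·291) = −133·326 + 149·291, i.e. 326·(-133) + 291·149 = 1.
Multiplying through by 417: s = (-133)·417 = -55461, t = 149·417 = 62133 is a solution.
The general solution is s = -55461 + 291k, t = 62133 − 326k; taking k = 191 gives the smaller pair s = 120, t = -133.
Check: 326·120 + 291·(-133) = 39120 − 38703 = 417. ✓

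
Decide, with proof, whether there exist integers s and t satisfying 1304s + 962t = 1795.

Both 1304 and 962 are divisible by gcd(1304, 962) = 2, hence so is any combination 1304s + 962t.
But 1795 = 2·897 + 1, so 2 ∤ 1795.
So the equation is unsolvable over ℤ.

There are no such integers.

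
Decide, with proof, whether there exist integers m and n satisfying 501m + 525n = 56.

Any value of 501m + 525n is a multiple of gcd(501, 525) = 3.
However 56 leaves remainder 2 on division by 3.
Hence no integers m, n satisfy the equation.

No such integers exist.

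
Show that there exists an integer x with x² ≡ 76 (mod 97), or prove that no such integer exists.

Apply Euler's criterion with the prime 97: 76 is a quadratic residue iff 76^48 ≡ 1 (mod 97), and a non-residue iff it is ≡ −1.
Repeated squaring mod 97: 76^2 = 5776 ≡ 53; 76^4 ≡ 53² = 2809 ≡ 93; 76^8 ≡ 93² = 8649 ≡ 16; 76^16 ≡ 16² = 256 ≡ 62; 76^32 ≡ 62² = 3844 ≡ 61.
Since 48 = 32 + 16, 76^48 ≡ 61 · 62; multiplying out mod 97: 61·62 = 3782 ≡ 96. Thus 76^48 ≡ 96 ≡ −1 (mod 97).
By Euler's criterion 76 is a quadratic non-residue mod 97: no x satisfies x² ≡ 76 (mod 97).

There is no such integer.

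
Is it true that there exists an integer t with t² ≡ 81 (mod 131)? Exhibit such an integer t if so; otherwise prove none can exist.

t = 9

Take t = 9. Then 9² = 81, and since 0 ≤ 81 < 131 this is already reduced: 9² ≡ 81 (mod 131).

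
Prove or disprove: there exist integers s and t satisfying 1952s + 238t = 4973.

Any value of 1952s + 238t is a multiple of gcd(1952, 238) = 2.
However 4973 leaves remainder 1 on division by 2.
Therefore 1952s + 238t = 4973 has no solution in integers.

No such integers exist.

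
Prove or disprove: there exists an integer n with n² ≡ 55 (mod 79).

n = 23

n = 23 works: 23² = 529, and 529 − 55 = 474 = 6·79.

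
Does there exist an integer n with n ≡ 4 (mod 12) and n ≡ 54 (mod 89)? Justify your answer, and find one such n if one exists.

The moduli 12 and 89 are coprime, so by the Chinese Remainder Theorem a unique solution modulo 1068 exists.
Any solution of the first congruence is n = 4 + 12t; substituting into the second, 12t ≡ 54 − 4 ≡ 50 (mod 89).
Note 12·52 = 624 ≡ 1 (mod 89) (as 624 − 1 = 7·89), so 12⁻¹ ≡ 52.
Therefore t ≡ 52·50 = 2600 ≡ 19 (mod 89).
Taking t = 19 gives n = 4 + 12·19 = 232.
Verify: 232 = 19·12 + 4 and 232 = 2·89 + 54. ✓

n = 232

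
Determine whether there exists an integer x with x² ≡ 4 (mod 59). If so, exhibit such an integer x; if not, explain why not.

x = 2

Take x = 2. Then 2² = 4, and since 0 ≤ 4 < 59 this is already reduced: 2² ≡ 4 (mod 59).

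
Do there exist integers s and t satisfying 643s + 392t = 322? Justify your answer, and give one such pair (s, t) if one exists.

643 and 392 are coprime, so 643s + 392t ranges over all of ℤ.
Euclidean algorithm: 643 = 1·392 + 251, 392 = 1·251 + 141, 251 = 1·141 + 110, 141 = 1·110 + 31, 110 = 3·31 + 17, 31 = 1·17 + 14, 17 = 1·14 + 3, 14 = 4·3 + 2, 3 = 1·2 + 1, 2 = 2·1 + 0.
Back-substituting, 1 = 3 − 1·2 = 3 − (14 − 4·3) = −14 + 5·3 = −14 + 5·(17 − 1·14) = 5·17 − 6·14 = 5·17 − 6·(31 − 1·17) = −6·31 + 11·17 = −6·31 + 11·(110 − 3·31) = 11·110 − 39·31 = 11·110 − 39·(141 − 1·110) = −39·141 + 50·110 = −39·141 + 50·(251 − 1·141) = 50·251 − 89·141 = 50·251 − 89·(392 − 1·251) = −89·392 + 139·251 = −89·392 + 139·(643 − 1·392) = 139·643 − 228·392; that is, 643·139 + 392·(-228) = 1.
Multiplying through by 322: s = 139·322 = 44758, t = (-228)·322 = -73416 is a solution.
Subtracting 114·392 from s and adding 114·643 to t gives the tidier solution (70, -114).
Check: 643·70 + 392·(-114) = 45010 − 44688 = 322. ✓

s = 70, t = -114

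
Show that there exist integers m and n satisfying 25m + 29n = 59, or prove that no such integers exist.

25 and 29 are coprime, so 25m + 29n ranges over all of ℤ.
Run the Euclidean algorithm on 29 and 25: 29 = 1·25 + 4, 25 = 6·4 + 1, 4 = 4·1 + 0.
Unwinding: 1 = 25 − 6·4 = 25 − 6·(29 − 1·25) = −6·29 + 7·25, i.e. 25·7 + 29·(-6) = 1.
Multiplying through by 59: m = 7·59 = 413, n = (-6)·59 = -354 is a solution.
Subtracting 14·29 from m and adding 14·25 to n gives the tidier solution (7, -4).
Check: 25·7 + 29·(-4) = 175 − 116 = 59. ✓

m = 7, n = -4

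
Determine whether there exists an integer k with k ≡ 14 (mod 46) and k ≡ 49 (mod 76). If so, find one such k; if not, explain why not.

There is no such integer.

Reduce both congruences modulo 2, which divides 46 and 76: they say k ≡ 14 (mod 2) and k ≡ 49 (mod 2).
But 14 mod 2 = 0 while 49 mod 2 = 1, a contradiction.
Therefore no such k exists.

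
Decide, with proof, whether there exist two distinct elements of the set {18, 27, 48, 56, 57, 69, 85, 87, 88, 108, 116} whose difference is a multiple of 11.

No such pair exists.

Two integers differ by a multiple of 11 exactly when they have the same residue mod 11. The residues are 18↦7, 27↦5, 48↦4, 56↦1, 57↦2, 69↦3, 85↦8, 87↦10, 88↦0, 108↦9, 116↦6.
These 11 residues are pairwise different, hence no difference of two elements is divisible by 11.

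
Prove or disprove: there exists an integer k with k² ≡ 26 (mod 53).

No, no such integer exists.

53 is prime, so by Euler's criterion 26 is a square mod 53 iff 26^((53−1)/2) = 26^26 ≡ 1 (mod 53).
Repeated squaring mod 53: 26^2 = 676 ≡ 40; 26^4 ≡ 40² = 1600 ≡ 10; 26^8 ≡ 10² = 100 ≡ 47; 26^16 ≡ 47² = 2209 ≡ 36.
Since 26 = 16 + 8 + 2, 26^26 ≡ 36 · 47 · 40; multiplying out mod 53: 36·47 = 1692 ≡ 49, then 49·40 = 1960 ≡ 52. Thus 26^26 ≡ 52 ≡ −1 (mod 53).
The value −1 means 26 is a non-residue modulo 53, so k² ≡ 26 (mod 53) is impossible.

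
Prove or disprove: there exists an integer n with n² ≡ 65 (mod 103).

Apply Euler's criterion with the prime 103: 65 is a quadratic residue iff 65^51 ≡ 1 (mod 103), and a non-residue iff it is ≡ −1.
Repeated squaring mod 103: 65^2 = 4225 ≡ 2; 65^4 ≡ 2² = 4 ≡ 4; 65^8 ≡ 4² = 16 ≡ 16; 65^16 ≡ 16² = 256 ≡ 50; 65^32 ≡ 50² = 2500 ≡ 28.
Since 51 = 32 + 16 + 2 + 1, 65^51 ≡ 28 · 50 · 2 · 65; multiplying out mod 103: 28·50 = 1400 ≡ 61, then 61·2 = 122 ≡ 19, then 19·65 = 1235 ≡ 102. Thus 65^51 ≡ 102 ≡ −1 (mod 103).
The value −1 means 65 is a non-residue modulo 103, so n² ≡ 65 (mod 103) is impossible.

No such integer exists.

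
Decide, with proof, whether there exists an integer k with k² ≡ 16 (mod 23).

Take k = 19. Then 19² = 361 = 15·23 + 16, so 19² ≡ 16 (mod 23).

k = 19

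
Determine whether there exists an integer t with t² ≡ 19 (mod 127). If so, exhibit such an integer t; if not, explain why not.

t = 107 works: 107² = 11449, and 11449 − 19 = 11430 = 90·127.

t = 107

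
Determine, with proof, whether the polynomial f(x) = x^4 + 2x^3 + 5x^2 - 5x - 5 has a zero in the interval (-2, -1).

The endpoint values f(-2) = 25 and f(-1) = 4 are both positive. Claim: f(x) > 0 for every x in (-2, -1).
Shift to the endpoint -1: with x = -1 − u (0 < u < 1), one computes f(-1 − u) = u^4 + 2u^3 + 5u^2 + 13u + 4.
The nonzero coefficients here are all positive, so for u > 0 every term is positive (or zero), and the constant term 4 is strictly positive.
Therefore f(x) > 0 throughout (-2, -1), and f has no zero there.

No.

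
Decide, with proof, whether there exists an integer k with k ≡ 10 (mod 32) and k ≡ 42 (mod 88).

k = 42

The moduli are not coprime: gcd(32, 88) = 8. Compatibility requires 8 ∣ (42 − 10) = 32, which holds, so solutions exist.
The integers ≡ 10 (mod 32) are 10, 42, …; their remainders mod 88 are 10, 42, so k = 42 is the first that is ≡ 42 (mod 88).
Check: 42 mod 32 = 10, 42 mod 88 = 42. ✓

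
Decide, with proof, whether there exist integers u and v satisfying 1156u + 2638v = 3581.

Any value of 1156u + 2638v is a multiple of gcd(1156, 2638) = 2.
But 3581 is not a multiple of 2 (it leaves remainder 1).
Therefore 1156u + 2638v = 3581 has no solution in integers.

No, no such integers exist.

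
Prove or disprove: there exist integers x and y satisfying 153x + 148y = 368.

153 and 148 are coprime, so 153x + 148y ranges over all of ℤ.
Euclidean algorithm: 153 = 1·148 + 5, 148 = 29·5 + 3, 5 = 1·3 + 2, 3 = 1·2 + 1, 2 = 2·1 + 0.
Unwinding: 1 = 3 − 1·2 = 3 − (5 − 1·3) = −5 + 2·3 = −5 + 2·(148 − 29·5) = 2·148 − 59·5 = 2·148 − 59·(153 − 1·148) = −59·153 + 61·148, i.e. 153·(-59) + 148·61 = 1.
Times 368: 153·(-21712) + 148·22448 = 368, so (-21712, 22448) solves it.
Shifting by a multiple of (148, −153) keeps it a solution: x = -21712 + 147·148 = 44, y = 22448 − 147·153 = -43.
Check: 153·44 + 148·(-43) = 6732 − 6364 = 368. ✓

x = 44, y = -43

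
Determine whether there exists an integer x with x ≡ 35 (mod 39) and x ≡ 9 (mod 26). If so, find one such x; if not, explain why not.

x = 35

The moduli are not coprime: gcd(39, 26) = 13. Compatibility requires 13 ∣ (9 − 35) = -26, which holds, so solutions exist.
The smallest candidate x = 35 works directly: 35 ≡ 9 (mod 26).
Verify: 35 = 0·39 + 35 and 35 = 1·26 + 9. ✓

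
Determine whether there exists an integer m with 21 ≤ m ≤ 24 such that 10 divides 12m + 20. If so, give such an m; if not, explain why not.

For m = 21, 22, 23, 24 the values of 12m + 20 modulo 10 are 2, 4, 6, 8 respectively.
Since 0 is absent from this list, 10 ∤ 12m + 20 for every m with 21 ≤ m ≤ 24.

No such integer m in that range exists.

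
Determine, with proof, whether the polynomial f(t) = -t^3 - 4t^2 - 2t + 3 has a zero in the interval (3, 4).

f(3) = -66 and f(4) = -133, both negative, so a sign-change argument is unavailable; we show f keeps this sign on the whole interval.
Substitute t = 3 + u, where 0 < u < 1 on the interval. Expanding, f(3 + u) = -u^3 - 13u^2 - 53u - 66.
The nonzero coefficients here are all negative, so for u > 0 every term is negative (or zero), and the constant term -66 is strictly negative.
So f is strictly negative on (3, 4); no root exists in the interval.

No.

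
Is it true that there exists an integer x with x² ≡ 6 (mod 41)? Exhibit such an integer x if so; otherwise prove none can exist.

No, no such integer exists.

Apply Euler's criterion with the prime 41: 6 is a quadratic residue iff 6^20 ≡ 1 (mod 41), and a non-residue iff it is ≡ −1.
Repeated squaring mod 41: 6^2 = 36 ≡ 36; 6^4 ≡ 36² = 1296 ≡ 25; 6^8 ≡ 25² = 625 ≡ 10; 6^16 ≡ 10² = 100 ≡ 18.
Since 20 = 16 + 4, 6^20 ≡ 18 · 25; multiplying out mod 41: 18·25 = 450 ≡ 40. Thus 6^20 ≡ 40 ≡ −1 (mod 41).
By Euler's criterion 6 is a quadratic non-residue mod 41: no x satisfies x² ≡ 6 (mod 41).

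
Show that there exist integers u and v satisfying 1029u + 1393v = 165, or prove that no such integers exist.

No, no such integers exist.

gcd(1029, 1393) = 7, so every integer of the form 1029u + 1393v is a multiple of 7.
However 165 leaves remainder 4 on division by 7.
Therefore 1029u + 1393v = 165 has no solution in integers.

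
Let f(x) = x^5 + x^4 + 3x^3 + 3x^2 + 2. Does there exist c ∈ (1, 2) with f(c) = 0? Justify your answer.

The endpoint values f(1) = 10 and f(2) = 86 are both positive. Claim: f(x) > 0 for every x in (1, 2).
Substitute x = 1 + u, where 0 < u < 1 on the interval. Expanding, f(1 + u) = u^5 + 6u^4 + 17u^3 + 28u^2 + 24u + 10.
The nonzero coefficients here are all positive, so for u > 0 every term is positive (or zero), and the constant term 10 is strictly positive.
Therefore f(x) > 0 throughout (1, 2), and f has no zero there.

No such root exists.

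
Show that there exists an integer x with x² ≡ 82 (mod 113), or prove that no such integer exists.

x = 67 works: 67² = 4489, and 4489 − 82 = 4407 = 39·113.

x = 67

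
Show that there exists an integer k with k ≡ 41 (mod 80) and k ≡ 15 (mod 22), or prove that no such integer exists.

k = 521

The moduli are not coprime: gcd(80, 22) = 2. Compatibility requires 2 ∣ (15 − 41) = -26, which holds, so solutions exist.
Step through k = 41, 41 + 80, 41 + 2·80, …: the values 41, 121, 201, 281, 361, 441, 521 reduce mod 22 to 19, 11, 3, 17, 9, 1, 15. The value 521 hits 15.
Indeed 521 ≡ 41 (mod 80) and 521 ≡ 15 (mod 22).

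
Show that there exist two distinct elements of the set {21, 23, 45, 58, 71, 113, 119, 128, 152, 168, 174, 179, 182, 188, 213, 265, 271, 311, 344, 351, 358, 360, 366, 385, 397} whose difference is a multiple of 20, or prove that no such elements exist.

Both 45 and 265 leave remainder 5 on division by 20; their difference 220 = 11·20 is a multiple of 20.

Yes: 45 and 265.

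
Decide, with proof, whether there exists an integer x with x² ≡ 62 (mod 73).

No, no such integer exists.

Apply Euler's criterion with the prime 73: 62 is a quadratic residue iff 62^36 ≡ 1 (mod 73), and a non-residue iff it is ≡ −1.
Squaring successively (mod 73): 62^2 = 3844 ≡ 48; 62^4 ≡ 48² = 2304 ≡ 41; 62^8 ≡ 41² = 1681 ≡ 2; 62^16 ≡ 2² = 4 ≡ 4; 62^32 ≡ 4² = 16 ≡ 16.
Since 36 = 32 + 4, 62^36 ≡ 16 · 41; multiplying out mod 73: 16·41 = 656 ≡ 72. Thus 62^36 ≡ 72 ≡ −1 (mod 73).
The value −1 means 62 is a non-residue modulo 73, so x² ≡ 62 (mod 73) is impossible.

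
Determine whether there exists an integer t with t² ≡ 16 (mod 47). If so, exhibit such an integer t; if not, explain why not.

t = 43 works: 43² = 1849, and 1849 − 16 = 1833 = 39·47.

t = 43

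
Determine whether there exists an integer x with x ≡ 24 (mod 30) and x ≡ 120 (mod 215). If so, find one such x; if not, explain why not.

Both moduli are multiples of 5 = gcd(30, 215), so any solution would satisfy x ≡ 24 and x ≡ 120 modulo 5 simultaneously.
These are incompatible: 24 − 120 = -96 is not divisible by 5.
So no integer satisfies both congruences.

No, no such integer exists.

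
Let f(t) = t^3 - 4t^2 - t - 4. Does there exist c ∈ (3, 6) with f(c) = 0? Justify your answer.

Yes, f has a root in the interval.

f(3) = -16 and f(6) = 62, which have opposite signs.
f is continuous everywhere (it is a polynomial), in particular on [3, 6].
By the Intermediate Value Theorem, f takes the value 0 somewhere in the open interval.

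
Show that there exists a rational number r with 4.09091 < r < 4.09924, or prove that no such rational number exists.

r = 86/21

Scale by 21: the interval becomes (85.90911, 86.08404), which contains the integer 86.
So r = 86/21 works: it is a ratio of integers, and dividing 21·4.09091 < 86 < 21·4.09924 through by 21 gives 4.09091 < 86/21 < 4.09924.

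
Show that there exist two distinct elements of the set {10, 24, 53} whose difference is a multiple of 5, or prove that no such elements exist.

Reduce each element modulo 5: 10↦0, 24↦4, 53↦3.
All 3 residues are distinct, so no two elements differ by a multiple of 5.

No, no such pair exists.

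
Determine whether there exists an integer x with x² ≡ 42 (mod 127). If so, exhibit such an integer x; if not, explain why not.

x = 13

x = 13 works: 13² = 169, and 169 − 42 = 127 = 1·127.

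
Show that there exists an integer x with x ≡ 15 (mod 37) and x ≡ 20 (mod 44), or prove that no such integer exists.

x = 1384

Since 37 and 44 share no common factor, CRT says the pair of congruences has a solution (unique mod 1628).
Write x = 15 + 37t and require 15 + 37t ≡ 20 (mod 44), i.e. 37t ≡ 5 (mod 44).
Invert 37 mod 44 by the Euclidean algorithm: 44 = 1·37 + 7, 37 = 5·7 + 2, 7 = 3·2 + 1, 2 = 2·1 + 0; back-substituting, 1 = 7 − 3·2 = 7 − 3·(37 − 5·7) = −3·37 + 16·7 = −3·37 + 16·(44 − 1·37) = 16·44 − 19·37. Hence 37·(-19) ≡ 1, so 37⁻¹ ≡ -19 ≡ 25 (mod 44).
Therefore t ≡ 25·5 = 125 ≡ 37 (mod 44).
With t = 37: x = 15 + 37·37 = 1384.
Indeed 1384 ≡ 15 (mod 37) and 1384 ≡ 20 (mod 44).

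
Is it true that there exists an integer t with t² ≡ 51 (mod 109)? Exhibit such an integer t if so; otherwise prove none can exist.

Apply Euler's criterion with the prime 109: 51 is a quadratic residue iff 51^54 ≡ 1 (mod 109), and a non-residue iff it is ≡ −1.
Squaring successively (mod 109): 51^2 = 2601 ≡ 94; 51^4 ≡ 94² = 8836 ≡ 7; 51^8 ≡ 7² = 49 ≡ 49; 51^16 ≡ 49² = 2401 ≡ 3; 51^32 ≡ 3² = 9 ≡ 9.
Since 54 = 32 + 16 + 4 + 2, 51^54 ≡ 9 · 3 · 7 · 94; multiplying out mod 109: 9·3 = 27 ≡ 27, then 27·7 = 189 ≡ 80, then 80·94 = 7520 ≡ 108. Thus 51^54 ≡ 108 ≡ −1 (mod 109).
The value −1 means 51 is a non-residue modulo 109, so t² ≡ 51 (mod 109) is impossible.

There is no such integer.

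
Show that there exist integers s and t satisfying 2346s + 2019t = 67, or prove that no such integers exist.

Both 2346 and 2019 are divisible by gcd(2346, 2019) = 3, hence so is any combination 2346s + 2019t.
But 67 is not a multiple of 3 (it leaves remainder 1).
Hence no integers s, t satisfy the equation.

No, no such integers exist.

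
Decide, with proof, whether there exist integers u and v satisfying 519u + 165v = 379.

No, no such integers exist.

Both 519 and 165 are divisible by gcd(519, 165) = 3, hence so is any combination 519u + 165v.
But 379 is not a multiple of 3 (it leaves remainder 1).
So the equation is unsolvable over ℤ.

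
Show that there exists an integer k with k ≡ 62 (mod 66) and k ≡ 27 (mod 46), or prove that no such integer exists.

Reduce both congruences modulo 2, which divides 66 and 46: they say k ≡ 62 (mod 2) and k ≡ 27 (mod 2).
However 62 ≡ 0 and 27 ≡ 1 (mod 2), and 0 ≠ 1.
Therefore no such k exists.

There is no such integer.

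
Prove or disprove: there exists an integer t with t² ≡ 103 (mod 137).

t = 68 works: 68² = 4624, and 4624 − 103 = 4521 = 33·137.

t = 68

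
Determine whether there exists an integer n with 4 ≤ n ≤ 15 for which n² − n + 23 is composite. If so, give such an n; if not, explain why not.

n = 14

At n = 14: 14² − 14 + 23 = 205 = 5·41, which is composite.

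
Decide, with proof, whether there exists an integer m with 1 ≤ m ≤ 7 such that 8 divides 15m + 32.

For m = 1, 2, …, 7 the values of 15m + 32 modulo 8 are 7, 6, 5, 4, 3, 2, 1 respectively.
Since 0 is absent from this list, 8 ∤ 15m + 32 for every m with 1 ≤ m ≤ 7.

No such integer m in that range exists.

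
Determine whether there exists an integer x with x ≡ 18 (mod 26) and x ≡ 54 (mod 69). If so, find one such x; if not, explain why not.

x = 330

Since 26 and 69 share no common factor, CRT says the pair of congruences has a solution (unique mod 1794).
Write x = 18 + 26t and require 18 + 26t ≡ 54 (mod 69), i.e. 26t ≡ 36 (mod 69).
To invert 26 modulo 69: 69 = 2·26 + 17, 26 = 1·17 + 9, 17 = 1·9 + 8, 9 = 1·8 + 1, 8 = 8·1 + 0, and unwinding, 1 = 9 − 1·8 = 9 − (17 − 1·9) = −17 + 2·9 = −17 + 2·(26 − 1·17) = 2·26 − 3·17 = 2·26 − 3·(69 − 2·26) = −3·69 + 8·26. Thus 26⁻¹ ≡ 8 (mod 69).
Multiplying by 8: t ≡ 8·36 = 288 ≡ 12 (mod 69).
Taking t = 12 gives x = 18 + 26·12 = 330.
Check: 330 mod 26 = 18, 330 mod 69 = 54. ✓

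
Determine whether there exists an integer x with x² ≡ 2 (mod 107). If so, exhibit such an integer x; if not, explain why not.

107 is prime, so by Euler's criterion 2 is a square mod 107 iff 2^((107−1)/2) = 2^53 ≡ 1 (mod 107).
Squaring successively (mod 107): 2^2 = 4 ≡ 4; 2^4 ≡ 4² = 16 ≡ 16; 2^8 ≡ 16² = 256 ≡ 42; 2^16 ≡ 42² = 1764 ≡ 52; 2^32 ≡ 52² = 2704 ≡ 29.
Since 53 = 32 + 16 + 4 + 1, 2^53 ≡ 29 · 52 · 16 · 2; multiplying out mod 107: 29·52 = 1508 ≡ 10, then 10·16 = 160 ≡ 53, then 53·2 = 106 ≡ 106. Thus 2^53 ≡ 106 ≡ −1 (mod 107).
The value −1 means 2 is a non-residue modulo 107, so x² ≡ 2 (mod 107) is impossible.

No, no such integer exists.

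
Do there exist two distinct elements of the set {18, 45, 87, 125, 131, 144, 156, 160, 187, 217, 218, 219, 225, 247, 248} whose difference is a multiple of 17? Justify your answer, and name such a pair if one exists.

Residues mod 17: 18↦1, 45↦11, 87↦2, 125↦6, 131↦12, 144↦8, 156↦3, 160↦7, 187↦0, 217↦13, 218↦14, 219↦15, 225↦4, 247↦9, 248↦10.
No residue repeats among the 15 elements, so no pair has difference ≡ 0 (mod 17).

No such pair exists.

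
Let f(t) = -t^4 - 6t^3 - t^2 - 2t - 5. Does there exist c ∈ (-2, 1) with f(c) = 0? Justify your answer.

f(-2) = 27 and f(1) = -15, which have opposite signs.
f is continuous everywhere (it is a polynomial), in particular on [-2, 1].
The Intermediate Value Theorem then guarantees some c ∈ (-2, 1) with f(c) = 0.

Such a root exists.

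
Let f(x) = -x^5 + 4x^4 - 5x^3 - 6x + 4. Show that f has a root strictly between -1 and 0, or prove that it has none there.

No such root exists.

The endpoint values f(-1) = 20 and f(0) = 4 are both positive. Claim: f(x) > 0 for every x in (-1, 0).
Substitute x = −u, where 0 < u < 1 on the interval. Expanding, f(−u) = u^5 + 4u^4 + 5u^3 + 6u + 4.
The nonzero coefficients here are all positive, so for u > 0 every term is positive (or zero), and the constant term 4 is strictly positive.
So f is strictly positive on (-1, 0); no root exists in the interval.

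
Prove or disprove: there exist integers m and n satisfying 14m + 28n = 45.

There are no such integers.

Any value of 14m + 28n is a multiple of gcd(14, 28) = 14.
However 45 leaves remainder 3 on division by 14.
So the equation is unsolvable over ℤ.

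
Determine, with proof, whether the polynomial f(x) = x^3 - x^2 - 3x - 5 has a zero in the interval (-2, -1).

No.

f(-2) = -11 and f(-1) = -4, both negative, so a sign-change argument is unavailable; we show f keeps this sign on the whole interval.
Substitute x = -1 − u, where 0 < u < 1 on the interval. Expanding, f(-1 − u) = -u^3 - 4u^2 - 2u - 4.
The nonzero coefficients here are all negative, so for u > 0 every term is negative (or zero), and the constant term -4 is strictly negative.
Therefore f(x) < 0 throughout (-2, -1), and f has no zero there.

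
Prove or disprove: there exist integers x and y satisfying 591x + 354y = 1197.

Every value of 591x + 354y is a multiple of gcd(591, 354) = 3; since 3 ∣ 1197, solutions exist.
Dividing through by 3 reduces the equation to 197x + 118y = 399.
Run the Euclidean algorithm on 197 and 118: 197 = 1·118 + 79, 118 = 1·79 + 39, 79 = 2·39 + 1, 39 = 39·1 + 0.
Unwinding: 1 = 79 − 2·39 = 79 − 2·(118 − 1·79) = −2·118 + 3·79 = −2·118 + 3·(197 − 1·118) = 3·197 − 5·118, i.e. 197·3 + 118·(-5) = 1.
Scaling by 399 gives the particular solution (x, y) = (1197, -1995).
Subtracting 10·118 from x and adding 10·197 to y gives the tidier solution (17, -25).
Indeed 591·17 + 354·(-25) = 10047 − 8850 = 1197.

x = 17, y = -25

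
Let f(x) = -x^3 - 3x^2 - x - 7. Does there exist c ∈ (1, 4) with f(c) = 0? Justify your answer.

The endpoint values f(1) = -12 and f(4) = -123 are both negative. Claim: f(x) < 0 for every x in (1, 4).
Shift to the endpoint 1: with x = 1 + u (0 < u < 3), one computes f(1 + u) = -u^3 - 6u^2 - 10u - 12.
All 4 nonzero coefficients of this polynomial in u are negative; hence for u > 0 the value is a sum of negative terms (the constant -12 among them).
So f is strictly negative on (1, 4); no root exists in the interval.

f has no root in that interval.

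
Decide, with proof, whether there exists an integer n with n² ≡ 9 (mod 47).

Take n = 3. Then 3² = 9, and since 0 ≤ 9 < 47 this is already reduced: 3² ≡ 9 (mod 47).

n = 3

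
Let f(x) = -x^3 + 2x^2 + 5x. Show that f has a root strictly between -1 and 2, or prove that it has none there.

Yes, f has a root in the interval.

f(-1) = -2 and f(2) = 10, which have opposite signs.
As a polynomial, f is continuous on every closed interval.
By the Intermediate Value Theorem, f takes the value 0 somewhere in the open interval.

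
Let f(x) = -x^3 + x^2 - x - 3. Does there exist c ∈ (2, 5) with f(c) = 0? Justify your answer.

No.

f(2) = -9 and f(5) = -108, both negative.
f'(x) = -3x^2 + 2x - 1 has discriminant 2² − 4·(-3)·(-1) = -8 < 0, so f' has no real roots and is negative for every real x.
Hence f is strictly decreasing on ℝ, and in particular on [2, 5]. A strictly monotone function with same-sign endpoint values stays negative on the whole interval, so f has no zero in (2, 5).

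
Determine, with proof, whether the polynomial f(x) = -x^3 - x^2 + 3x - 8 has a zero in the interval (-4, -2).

f(-4) = 28 and f(-2) = -10, which have opposite signs.
As a polynomial, f is continuous on every closed interval.
By the Intermediate Value Theorem, f takes the value 0 somewhere in the open interval.

Such a root exists.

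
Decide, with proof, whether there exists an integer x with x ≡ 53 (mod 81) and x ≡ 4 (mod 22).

x = 620

Since 81 and 22 share no common factor, CRT says the pair of congruences has a solution (unique mod 1782).
Any solution of the first congruence is x = 53 + 81t; substituting into the second, 81t ≡ 4 − 53 ≡ 17 (mod 22).
81 ≡ 15 (mod 22), so this reads 15t ≡ 17 (mod 22). Invert 15 mod 22 by the Euclidean algorithm: 22 = 1·15 + 7, 15 = 2·7 + 1, 7 = 7·1 + 0; back-substituting, 1 = 15 − 2·7 = 15 − 2·(22 − 1·15) = −2·22 + 3·15. Hence 15·3 ≡ 1, so 15⁻¹ ≡ 3 (mod 22).
Therefore t ≡ 3·17 = 51 ≡ 7 (mod 22).
With t = 7: x = 53 + 81·7 = 620.
Check: 620 mod 81 = 53, 620 mod 22 = 4. ✓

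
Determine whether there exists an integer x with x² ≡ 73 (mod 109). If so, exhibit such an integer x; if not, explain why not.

x = 20

Take x = 20. Then 20² = 400 = 3·109 + 73, so 20² ≡ 73 (mod 109).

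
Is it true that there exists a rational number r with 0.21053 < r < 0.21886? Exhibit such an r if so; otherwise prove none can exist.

r = 3/14

Multiplying by 14: 14·0.21053 = 2.94742 and 14·0.21886 = 3.06404, so the integer 3 lies strictly between them.
Dividing back, 0.21053 < 3/14 < 0.21886, and 3/14 is rational.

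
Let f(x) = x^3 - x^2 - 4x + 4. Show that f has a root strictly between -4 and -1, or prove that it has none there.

f(-4) = -60 and f(-1) = 6, which have opposite signs.
Since f is a polynomial it is continuous on [-4, -1].
By the Intermediate Value Theorem f must vanish at some point of (-4, -1).

Yes, f has a root in the interval.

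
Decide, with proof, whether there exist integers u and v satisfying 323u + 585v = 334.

u = 548, v = -302

Since gcd(323, 585) = 1, every integer is an integer combination of 323 and 585.
Dividing repeatedly: 585 = 1·323 + 262, 323 = 1·262 + 61, 262 = 4·61 + 18, 61 = 3·18 + 7, 18 = 2·7 + 4, 7 = 1·4 + 3, 4 = 1·3 + 1, 3 = 3·1 + 0.
Back-substituting, 1 = 4 − 1·3 = 4 − (7 − 1·4) = −7 + 2·4 = −7 + 2·(18 − 2·7) = 2·18 − 5·7 = 2·18 − 5·(61 − 3·18) = −5·61 + 17·18 = −5·61 + 17·(262 − 4·61) = 17·262 − 73·61 = 17·262 − 73·(323 − 1·262) = −73·323 + 90·262 = −73·323 + 90·(585 − 1·323) = 90·585 − 163·323; that is, 323·(-163) + 585·90 = 1.
Times 334: 323·(-54442) + 585·30060 = 334, so (-54442, 30060) solves it.
The general solution is u = -54442 + 585k, v = 30060 − 323k; taking k = 94 gives the smaller pair u = 548, v = -302.
Check: 323·548 + 585·(-302) = 177004 − 176670 = 334. ✓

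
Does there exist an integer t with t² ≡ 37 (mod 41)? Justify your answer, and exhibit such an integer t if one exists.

t = 18

Take t = 18. Then 18² = 324 = 7·41 + 37, so 18² ≡ 37 (mod 41).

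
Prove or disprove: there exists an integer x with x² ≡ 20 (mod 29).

x = 7 works: 7² = 49, and 49 − 20 = 29 = 1·29.

x = 7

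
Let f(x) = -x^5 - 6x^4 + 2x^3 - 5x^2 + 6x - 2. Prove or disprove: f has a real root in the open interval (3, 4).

The endpoint values f(3) = -704 and f(4) = -2490 are both negative. Claim: f(x) < 0 for every x in (3, 4).
Shift to the endpoint 3: with x = 3 + u (0 < u < 1), one computes f(3 + u) = -u^5 - 21u^4 - 160u^3 - 581u^2 - 1023u - 704.
All 6 nonzero coefficients of this polynomial in u are negative; hence for u > 0 the value is a sum of negative terms (the constant -704 among them).
So f is strictly negative on (3, 4); no root exists in the interval.

f has no root in that interval.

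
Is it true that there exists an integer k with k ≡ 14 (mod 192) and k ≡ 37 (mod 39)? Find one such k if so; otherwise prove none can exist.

Both moduli are multiples of 3 = gcd(192, 39), so any solution would satisfy k ≡ 14 and k ≡ 37 modulo 3 simultaneously.
These are incompatible: 14 − 37 = -23 is not divisible by 3.
Hence the system has no solution.

There is no such integer.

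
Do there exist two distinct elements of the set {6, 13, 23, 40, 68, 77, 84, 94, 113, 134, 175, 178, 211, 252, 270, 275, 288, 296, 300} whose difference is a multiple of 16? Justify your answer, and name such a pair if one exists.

The pair (6, 134) works.

6 mod 16 = 6 and 134 mod 16 = 6, so 134 − 6 = 128 = 8·16.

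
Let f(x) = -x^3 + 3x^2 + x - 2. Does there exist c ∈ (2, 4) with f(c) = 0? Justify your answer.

f(2) = 4 and f(4) = -14, which have opposite signs.
As a polynomial, f is continuous on every closed interval.
By the Intermediate Value Theorem, f takes the value 0 somewhere in the open interval.

Such a root exists.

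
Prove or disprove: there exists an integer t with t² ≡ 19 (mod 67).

Take t = 35. Then 35² = 1225 = 18·67 + 19, so 35² ≡ 19 (mod 67).

t = 35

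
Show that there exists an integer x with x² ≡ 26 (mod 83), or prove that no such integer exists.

x = 21 works: 21² = 441, and 441 − 26 = 415 = 5·83.

x = 21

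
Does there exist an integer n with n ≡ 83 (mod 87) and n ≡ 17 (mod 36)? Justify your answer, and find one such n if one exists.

n = 953

The moduli are not coprime: gcd(87, 36) = 3. Compatibility requires 3 ∣ (17 − 83) = -66, which holds, so solutions exist.
Put n = 83 + 87t, so we need 87t ≡ 6 (mod 36), equivalently (divide by 3) 29t ≡ 2 (mod 12).
29 ≡ 5 (mod 12), so this reads 5t ≡ 2 (mod 12). Invert 5 mod 12 by the Euclidean algorithm: 12 = 2·5 + 2, 5 = 2·2 + 1, 2 = 2·1 + 0; back-substituting, 1 = 5 − 2·2 = 5 − 2·(12 − 2·5) = −2·12 + 5·5. Hence 5·5 ≡ 1, so 5⁻¹ ≡ 5 (mod 12).
Multiplying by 5: t ≡ 5·2 = 10 (mod 12).
Then n = 83 + 87·10 = 953.
Check: 953 mod 87 = 83, 953 mod 36 = 17. ✓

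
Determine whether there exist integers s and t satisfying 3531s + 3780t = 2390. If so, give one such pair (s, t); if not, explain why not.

No, no such integers exist.

Any value of 3531s + 3780t is a multiple of gcd(3531, 3780) = 3.
But 2390 = 3·796 + 2, so 3 ∤ 2390.
Therefore 3531s + 3780t = 2390 has no solution in integers.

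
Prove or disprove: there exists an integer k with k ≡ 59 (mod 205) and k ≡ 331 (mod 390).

No, no such integer exists.

gcd(205, 390) = 5. If k ≡ 59 (mod 205) and k ≡ 331 (mod 390), then k ≡ 59 (mod 5) and k ≡ 331 (mod 5).
However 59 ≡ 4 and 331 ≡ 1 (mod 5), and 4 ≠ 1.
So no integer satisfies both congruences.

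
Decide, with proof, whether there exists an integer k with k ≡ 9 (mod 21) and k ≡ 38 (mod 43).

The moduli 21 and 43 are coprime, so by the Chinese Remainder Theorem a unique solution modulo 903 exists.
Write k = 9 + 21t and require 9 + 21t ≡ 38 (mod 43), i.e. 21t ≡ 29 (mod 43).
Invert 21 mod 43 by the Euclidean algorithm: 43 = 2·21 + 1, 21 = 21·1 + 0; back-substituting, 1 = 43 − 2·21. Hence 21·(-2) ≡ 1, so 21⁻¹ ≡ -2 ≡ 41 (mod 43).
Multiplying by 41: t ≡ 41·29 = 1189 ≡ 28 (mod 43).
Taking t = 28 gives k = 9 + 21·28 = 597.
Verify: 597 = 28·21 + 9 and 597 = 13·43 + 38. ✓

k = 597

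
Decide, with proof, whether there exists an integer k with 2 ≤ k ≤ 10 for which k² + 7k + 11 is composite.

At k = 9: 9² + 7·9 + 11 = 155 = 5·31, which is composite.

k = 9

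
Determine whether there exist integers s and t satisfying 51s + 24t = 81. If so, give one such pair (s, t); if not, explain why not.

s = 3, t = -3

gcd(51, 24) = 3, and 3 divides 81, so integer solutions exist.
Dividing through by 3 reduces the equation to 17s + 8t = 27.
Dividing repeatedly: 17 = 2·8 + 1, 8 = 8·1 + 0.
Back-substituting, 1 = 17 − 2·8; that is, 17·1 + 8·(-2) = 1.
Times 27: 17·27 + 8·(-54) = 27, so (27, -54) solves it.
Subtracting 3·8 from s and adding 3·17 to t gives the tidier solution (3, -3).
Check: 51·3 + 24·(-3) = 153 − 72 = 81. ✓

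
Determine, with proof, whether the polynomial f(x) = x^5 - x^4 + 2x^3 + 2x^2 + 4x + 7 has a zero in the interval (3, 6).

f(3) = 253 and f(6) = 7015, both positive, so a sign-change argument is unavailable; we show f keeps this sign on the whole interval.
Substitute x = 3 + u, where 0 < u < 3 on the interval. Expanding, f(3 + u) = u^5 + 14u^4 + 80u^3 + 236u^2 + 367u + 253.
The nonzero coefficients here are all positive, so for u > 0 every term is positive (or zero), and the constant term 253 is strictly positive.
Therefore f(x) > 0 throughout (3, 6), and f has no zero there.

No.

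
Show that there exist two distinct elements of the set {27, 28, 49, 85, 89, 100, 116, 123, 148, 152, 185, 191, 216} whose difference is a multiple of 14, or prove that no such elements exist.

Reduce each element modulo 14: 27↦13, 28↦0, 49↦7, 85↦1, 89↦5, 100↦2, 116↦4, 123↦11, 148↦8, 152↦12, 185↦3, 191↦9, 216↦6.
No residue repeats among the 13 elements, so no pair has difference ≡ 0 (mod 14).

No, no such pair exists.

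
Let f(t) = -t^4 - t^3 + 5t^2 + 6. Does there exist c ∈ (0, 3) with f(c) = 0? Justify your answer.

Yes, such a c exists.

f(0) = 6 and f(3) = -57, which have opposite signs.
Since f is a polynomial it is continuous on [0, 3].
By the Intermediate Value Theorem f must vanish at some point of (0, 3).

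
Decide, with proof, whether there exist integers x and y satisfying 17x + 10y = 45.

17 and 10 are coprime, so 17x + 10y ranges over all of ℤ.
Euclidean algorithm: 17 = 1·10 + 7, 10 = 1·7 + 3, 7 = 2·3 + 1, 3 = 3·1 + 0.
Unwinding: 1 = 7 − 2·3 = 7 − 2·(10 − 1·7) = −2·10 + 3·7 = −2·10 + 3·(17 − 1·10) = 3·17 − 5·10, i.e. 17·3 + 10·(-5) = 1.
Times 45: 17·135 + 10·(-225) = 45, so (135, -225) solves it.
Shifting by a multiple of (10, −17) keeps it a solution: x = 135 − 13·10 = 5, y = -225 + 13·17 = -4.
Check: 17·5 + 10·(-4) = 85 − 40 = 45. ✓

x = 5, y = -4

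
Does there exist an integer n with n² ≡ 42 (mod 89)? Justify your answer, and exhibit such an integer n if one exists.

Take n = 65. Then 65² = 4225 = 47·89 + 42, so 65² ≡ 42 (mod 89).

n = 65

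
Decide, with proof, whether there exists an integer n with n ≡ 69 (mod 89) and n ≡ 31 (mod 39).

Since 89 and 39 share no common factor, CRT says the pair of congruences has a solution (unique mod 3471).
Any solution of the first congruence is n = 69 + 89t; substituting into the second, 89t ≡ 31 − 69 ≡ 1 (mod 39).
89 ≡ 11 (mod 39), so this reads 11t ≡ 1 (mod 39). Since 11·32 = 352 = 9·39 + 1, the inverse of 11 mod 39 is 32.
Therefore t ≡ 32·1 = 32 (mod 39).
With t = 32: n = 69 + 89·32 = 2917.
Check: 2917 mod 89 = 69, 2917 mod 39 = 31. ✓

n = 2917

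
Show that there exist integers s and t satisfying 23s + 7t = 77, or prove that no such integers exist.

23 and 7 are coprime, so 23s + 7t ranges over all of ℤ.
Run the Euclidean algorithm on 23 and 7: 23 = 3·7 + 2, 7 = 3·2 + 1, 2 = 2·1 + 0.
Unwinding: 1 = 7 − 3·2 = 7 − 3·(23 − 3·7) = −3·23 + 10·7, i.e. 23·(-3) + 7·10 = 1.
Multiplying through by 77: s = (-3)·77 = -231, t = 10·77 = 770 is a solution.
Shifting by a multiple of (7, −23) keeps it a solution: s = -231 + 33·7 = 0, t = 770 − 33·23 = 11.
Indeed 23·0 + 7·11 = 0 + 77 = 77.

s = 0, t = 11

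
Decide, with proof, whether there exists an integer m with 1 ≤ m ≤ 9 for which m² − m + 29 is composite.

m = 5

At m = 5: 5² − 5 + 29 = 49 = 7·7, which is composite.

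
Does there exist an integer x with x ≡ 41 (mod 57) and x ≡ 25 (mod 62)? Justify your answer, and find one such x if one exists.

The moduli 57 and 62 are coprime, so by the Chinese Remainder Theorem a unique solution modulo 3534 exists.
Write x = 41 + 57t and require 41 + 57t ≡ 25 (mod 62), i.e. 57t ≡ 46 (mod 62).
Since 57·37 = 2109 = 34·62 + 1, the inverse of 57 mod 62 is 37.
Therefore t ≡ 37·46 = 1702 ≡ 28 (mod 62).
With t = 28: x = 41 + 57·28 = 1637.
Check: 1637 mod 57 = 41, 1637 mod 62 = 25. ✓

x = 1637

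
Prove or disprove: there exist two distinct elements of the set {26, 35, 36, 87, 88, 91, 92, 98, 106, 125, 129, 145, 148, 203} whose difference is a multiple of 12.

Both 26 and 98 leave remainder 2 on division by 12; their difference 72 = 6·12 is a multiple of 12.

Yes: 26 and 98.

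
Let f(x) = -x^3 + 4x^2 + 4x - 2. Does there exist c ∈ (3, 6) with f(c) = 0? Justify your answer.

Such a root exists.

f(3) = 19 and f(6) = -50, which have opposite signs.
f is continuous everywhere (it is a polynomial), in particular on [3, 6].
By the Intermediate Value Theorem, f takes the value 0 somewhere in the open interval.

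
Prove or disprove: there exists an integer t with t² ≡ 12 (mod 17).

There is no such integer.

Squares mod 17 repeat after t = 8 (as (−t)² = t²); for t = 0..8 they are 0, 1, 4, 9, 16, 8, 2, 15, 13.
The set of squares mod 17 is therefore {0, 1, 2, 4, 8, 9, 13, 15, 16}, which does not contain 12.
Hence no integer t has t² ≡ 12 (mod 17).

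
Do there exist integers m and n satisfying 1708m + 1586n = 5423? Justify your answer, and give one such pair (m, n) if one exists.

There are no such integers.

gcd(1708, 1586) = 122, so every integer of the form 1708m + 1586n is a multiple of 122.
But 5423 = 122·44 + 55, so 122 ∤ 5423.
Therefore 1708m + 1586n = 5423 has no solution in integers.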